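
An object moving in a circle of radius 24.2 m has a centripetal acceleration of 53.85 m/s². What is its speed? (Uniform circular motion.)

v = √(a_c × r) = √(53.85 × 24.2) = 36.1 m/s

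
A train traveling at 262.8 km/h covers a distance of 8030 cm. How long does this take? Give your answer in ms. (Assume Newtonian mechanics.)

d = 8030 cm × 0.01 = 80.3 m
v = 262.8 km/h × 0.2777777777777778 = 73.0 m/s
t = d / v = 80.3 / 73.0 = 1.1 s
t = 1.1 s / 0.001 = 1100 ms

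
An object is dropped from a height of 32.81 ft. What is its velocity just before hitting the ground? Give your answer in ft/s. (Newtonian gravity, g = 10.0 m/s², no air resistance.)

h = 32.81 ft × 0.3048 = 10.0005 m
v = √(2gh) = √(2 × 10.0 × 10.0005) = 14.1425 m/s
v = 14.1425 m/s / 0.3048 = 46.4 ft/s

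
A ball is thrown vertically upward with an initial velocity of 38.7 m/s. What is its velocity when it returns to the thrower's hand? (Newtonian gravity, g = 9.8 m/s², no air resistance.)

By conservation of energy (no air resistance), the ball returns to the throw height with the same speed as launch, but directed downward.
|v_ground| = v₀ = 38.7 m/s
v_ground = 38.7 m/s (downward)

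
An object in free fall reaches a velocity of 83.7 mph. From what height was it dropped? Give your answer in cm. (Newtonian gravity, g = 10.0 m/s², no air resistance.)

v = 83.7 mph × 0.44704 = 37.4172 m/s
h = v² / (2g) = 37.4172² / (2 × 10.0) = 70.0023 m
h = 70.0023 m / 0.01 = 7000 cm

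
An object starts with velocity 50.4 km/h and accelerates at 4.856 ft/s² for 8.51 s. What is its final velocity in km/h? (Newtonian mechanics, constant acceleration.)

v₀ = 50.4 km/h × 0.2777777777777778 = 14.0 m/s
a = 4.856 ft/s² × 0.3048 = 1.48011 m/s²
v = v₀ + a × t = 14.0 + 1.48011 × 8.51 = 26.5957 m/s
v = 26.5957 m/s / 0.2777777777777778 = 95.74 km/h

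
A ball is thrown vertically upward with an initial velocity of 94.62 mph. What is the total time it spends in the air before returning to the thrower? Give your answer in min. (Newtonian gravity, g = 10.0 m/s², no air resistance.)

v₀ = 94.62 mph × 0.44704 = 42.2989 m/s
t_total = 2 × v₀ / g = 2 × 42.2989 / 10.0 = 8.45978 s
t_total = 8.45978 s / 60.0 = 0.141 min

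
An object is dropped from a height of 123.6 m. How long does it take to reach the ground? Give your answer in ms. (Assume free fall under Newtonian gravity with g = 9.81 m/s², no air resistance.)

t = √(2h/g) = √(2 × 123.6 / 9.81) = 5.01984 s
t = 5.01984 s / 0.001 = 5020 ms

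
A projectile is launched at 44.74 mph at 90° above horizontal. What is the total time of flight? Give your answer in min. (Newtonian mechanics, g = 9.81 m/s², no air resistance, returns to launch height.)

v₀ = 44.74 mph × 0.44704 = 20.0006 m/s
T = 2 × v₀ × sin(θ) / g = 2 × 20.0006 × sin(90°) / 9.81 = 2 × 20.0006 × 1.0 / 9.81 = 4.07759 s
T = 4.07759 s / 60.0 = 0.06796 min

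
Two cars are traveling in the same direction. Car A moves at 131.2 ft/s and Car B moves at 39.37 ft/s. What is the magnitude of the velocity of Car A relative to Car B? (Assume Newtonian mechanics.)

v_rel = |v_A - v_B| = |131.2 - 39.37| = 91.83 ft/s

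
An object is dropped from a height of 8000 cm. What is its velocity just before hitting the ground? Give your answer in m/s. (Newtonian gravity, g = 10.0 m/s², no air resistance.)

h = 8000 cm × 0.01 = 80.0 m
v = √(2gh) = √(2 × 10.0 × 80.0) = 40.0 m/s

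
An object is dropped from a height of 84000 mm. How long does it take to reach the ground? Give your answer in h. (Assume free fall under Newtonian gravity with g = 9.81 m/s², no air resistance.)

h = 84000 mm × 0.001 = 84.0 m
t = √(2h/g) = √(2 × 84.0 / 9.81) = 4.13828 s
t = 4.13828 s / 3600.0 = 0.00115 h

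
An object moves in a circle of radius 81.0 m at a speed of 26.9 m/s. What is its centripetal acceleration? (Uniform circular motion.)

a_c = v²/r = 26.9²/81.0 = 723.61/81.0 = 8.93 m/s²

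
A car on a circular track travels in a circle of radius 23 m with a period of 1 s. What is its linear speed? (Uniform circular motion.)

v = 2πr/T = 2π×23/1 = 144.51 m/s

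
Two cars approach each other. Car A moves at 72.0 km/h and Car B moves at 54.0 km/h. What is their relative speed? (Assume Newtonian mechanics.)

v_rel = v_A + v_B = 72.0 + 54.0 = 126.0 km/h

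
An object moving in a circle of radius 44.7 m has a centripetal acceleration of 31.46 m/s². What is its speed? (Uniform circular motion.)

v = √(a_c × r) = √(31.46 × 44.7) = 37.5 m/s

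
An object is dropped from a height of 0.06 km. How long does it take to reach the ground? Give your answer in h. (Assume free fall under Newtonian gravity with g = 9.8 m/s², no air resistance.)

h = 0.06 km × 1000.0 = 60.0 m
t = √(2h/g) = √(2 × 60.0 / 9.8) = 3.49927 s
t = 3.49927 s / 3600.0 = 0.000972 h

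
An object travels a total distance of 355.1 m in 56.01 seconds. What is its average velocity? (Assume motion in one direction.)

v_avg = Δd / Δt = 355.1 / 56.01 = 6.34 m/s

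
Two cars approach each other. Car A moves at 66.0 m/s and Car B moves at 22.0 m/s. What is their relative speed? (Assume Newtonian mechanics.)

v_rel = v_A + v_B = 66.0 + 22.0 = 88.0 m/s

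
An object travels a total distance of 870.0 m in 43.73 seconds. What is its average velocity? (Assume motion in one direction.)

v_avg = Δd / Δt = 870.0 / 43.73 = 19.89 m/s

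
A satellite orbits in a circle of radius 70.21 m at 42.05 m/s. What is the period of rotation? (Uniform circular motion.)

T = 2πr/v = 2π×70.21/42.05 = 10.49 s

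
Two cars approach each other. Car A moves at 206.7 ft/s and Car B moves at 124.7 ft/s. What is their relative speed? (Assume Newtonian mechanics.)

v_rel = v_A + v_B = 206.7 + 124.7 = 331.4 ft/s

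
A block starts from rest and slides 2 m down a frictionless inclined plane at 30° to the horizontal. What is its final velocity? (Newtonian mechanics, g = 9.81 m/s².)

a = g sin(θ) = 9.81 × sin(30°) = 4.905 m/s²
v = √(2ad) = √(2 × 4.905 × 2) = 4.43 m/s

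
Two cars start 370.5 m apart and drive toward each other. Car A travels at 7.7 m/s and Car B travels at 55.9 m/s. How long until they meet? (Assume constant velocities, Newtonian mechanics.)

Combined speed: v_combined = 7.7 + 55.9 = 63.6 m/s
Time to meet: t = d/v_combined = 370.5/63.6 = 5.83 s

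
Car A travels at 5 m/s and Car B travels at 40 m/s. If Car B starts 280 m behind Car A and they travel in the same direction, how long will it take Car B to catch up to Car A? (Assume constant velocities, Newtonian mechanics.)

Relative speed: v_rel = 40 - 5 = 35 m/s
Time to catch: t = d₀/v_rel = 280/35 = 8.0 s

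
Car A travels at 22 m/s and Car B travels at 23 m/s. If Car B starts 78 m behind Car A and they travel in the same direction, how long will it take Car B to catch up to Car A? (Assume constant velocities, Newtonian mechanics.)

Relative speed: v_rel = 23 - 22 = 1 m/s
Time to catch: t = d₀/v_rel = 78/1 = 78.0 s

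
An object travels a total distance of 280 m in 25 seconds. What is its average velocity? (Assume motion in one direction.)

v_avg = Δd / Δt = 280 / 25 = 11.2 m/s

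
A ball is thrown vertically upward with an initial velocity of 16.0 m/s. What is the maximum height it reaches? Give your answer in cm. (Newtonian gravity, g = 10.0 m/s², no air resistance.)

h_max = v₀² / (2g) = 16.0² / (2 × 10.0) = 256.0 / 20.0 = 12.8 m
h_max = 12.8 m / 0.01 = 1280 cm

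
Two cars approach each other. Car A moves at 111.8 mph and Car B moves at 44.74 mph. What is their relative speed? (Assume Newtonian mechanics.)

v_rel = v_A + v_B = 111.8 + 44.74 = 156.54 mph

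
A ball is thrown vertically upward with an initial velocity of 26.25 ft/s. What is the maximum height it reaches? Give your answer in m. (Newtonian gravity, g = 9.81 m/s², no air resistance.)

v₀ = 26.25 ft/s × 0.3048 = 8.001 m/s
h_max = v₀² / (2g) = 8.001² / (2 × 9.81) = 64.016 / 19.62 = 3.263 m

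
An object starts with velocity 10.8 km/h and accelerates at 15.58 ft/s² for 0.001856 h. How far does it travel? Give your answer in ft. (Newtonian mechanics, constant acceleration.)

v₀ = 10.8 km/h × 0.2777777777777778 = 3.0 m/s
a = 15.58 ft/s² × 0.3048 = 4.74878 m/s²
t = 0.001856 h × 3600.0 = 6.6816 s
d = v₀ × t + ½ × a × t² = 3.0 × 6.6816 + 0.5 × 4.74878 × 6.6816² = 126.047 m
d = 126.047 m / 0.3048 = 413.5 ft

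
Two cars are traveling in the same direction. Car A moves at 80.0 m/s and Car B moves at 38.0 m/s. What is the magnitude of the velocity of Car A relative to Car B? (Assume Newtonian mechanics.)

v_rel = |v_A - v_B| = |80.0 - 38.0| = 42.0 m/s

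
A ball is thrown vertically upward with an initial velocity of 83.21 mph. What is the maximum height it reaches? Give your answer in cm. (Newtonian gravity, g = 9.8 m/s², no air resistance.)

v₀ = 83.21 mph × 0.44704 = 37.1982 m/s
h_max = v₀² / (2g) = 37.1982² / (2 × 9.8) = 1383.71 / 19.6 = 70.5974 m
h_max = 70.5974 m / 0.01 = 7060 cm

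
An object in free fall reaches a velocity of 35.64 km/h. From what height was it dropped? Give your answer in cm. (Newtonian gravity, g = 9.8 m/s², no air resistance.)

v = 35.64 km/h × 0.2777777777777778 = 9.9 m/s
h = v² / (2g) = 9.9² / (2 × 9.8) = 5.00051 m
h = 5.00051 m / 0.01 = 500.1 cm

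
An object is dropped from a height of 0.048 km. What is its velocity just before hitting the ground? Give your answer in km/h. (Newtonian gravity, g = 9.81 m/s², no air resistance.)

h = 0.048 km × 1000.0 = 48.0 m
v = √(2gh) = √(2 × 9.81 × 48.0) = 30.6881 m/s
v = 30.6881 m/s / 0.2777777777777778 = 110.5 km/h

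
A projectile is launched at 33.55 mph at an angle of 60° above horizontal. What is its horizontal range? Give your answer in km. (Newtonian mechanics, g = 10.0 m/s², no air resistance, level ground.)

v₀ = 33.55 mph × 0.44704 = 14.9982 m/s
R = v₀² × sin(2θ) / g = 14.9982² × sin(2 × 60°) / 10.0 = 224.946 × 0.866025 / 10.0 = 19.4809 m
R = 19.4809 m / 1000.0 = 0.01948 km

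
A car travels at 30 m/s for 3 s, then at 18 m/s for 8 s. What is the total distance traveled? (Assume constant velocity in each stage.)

d₁ = v₁t₁ = 30 × 3 = 90 m
d₂ = v₂t₂ = 18 × 8 = 144 m
d_total = 90 + 144 = 234 m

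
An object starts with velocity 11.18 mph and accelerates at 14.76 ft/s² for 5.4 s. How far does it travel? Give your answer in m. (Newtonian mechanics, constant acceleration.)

v₀ = 11.18 mph × 0.44704 = 4.99791 m/s
a = 14.76 ft/s² × 0.3048 = 4.49885 m/s²
d = v₀ × t + ½ × a × t² = 4.99791 × 5.4 + 0.5 × 4.49885 × 5.4² = 92.58 m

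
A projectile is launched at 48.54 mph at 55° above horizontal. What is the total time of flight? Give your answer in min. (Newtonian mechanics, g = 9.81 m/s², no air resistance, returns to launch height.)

v₀ = 48.54 mph × 0.44704 = 21.6993 m/s
T = 2 × v₀ × sin(θ) / g = 2 × 21.6993 × sin(55°) / 9.81 = 2 × 21.6993 × 0.819152 / 9.81 = 3.62386 s
T = 3.62386 s / 60.0 = 0.0604 min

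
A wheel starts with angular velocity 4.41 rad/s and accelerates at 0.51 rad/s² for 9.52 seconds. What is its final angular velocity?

ω = ω₀ + αt = 4.41 + 0.51 × 9.52 = 9.27 rad/s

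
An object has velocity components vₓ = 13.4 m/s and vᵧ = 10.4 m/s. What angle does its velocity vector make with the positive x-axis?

θ = arctan(vᵧ/vₓ) = arctan(10.4/13.4) = 37.82°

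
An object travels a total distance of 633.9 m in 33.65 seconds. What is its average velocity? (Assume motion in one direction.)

v_avg = Δd / Δt = 633.9 / 33.65 = 18.84 m/s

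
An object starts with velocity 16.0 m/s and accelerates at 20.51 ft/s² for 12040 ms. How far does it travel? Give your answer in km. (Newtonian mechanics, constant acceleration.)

a = 20.51 ft/s² × 0.3048 = 6.251448 m/s²
t = 12040 ms × 0.001 = 12.04 s
d = v₀ × t + ½ × a × t² = 16.0 × 12.04 + 0.5 × 6.251448 × 12.04² = 645.74995 m
d = 645.74995 m / 1000.0 = 0.6457 km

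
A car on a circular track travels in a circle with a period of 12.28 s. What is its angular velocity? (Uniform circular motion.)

ω = 2π/T = 2π/12.28 = 0.5117 rad/s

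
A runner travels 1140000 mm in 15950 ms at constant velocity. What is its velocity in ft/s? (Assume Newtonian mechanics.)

d = 1140000 mm × 0.001 = 1140.0 m
t = 15950 ms × 0.001 = 15.95 s
v = d / t = 1140.0 / 15.95 = 71.4734 m/s
v = 71.4734 m/s / 0.3048 = 234.5 ft/s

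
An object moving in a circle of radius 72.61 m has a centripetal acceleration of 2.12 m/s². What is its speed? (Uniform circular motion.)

v = √(a_c × r) = √(2.12 × 72.61) = 12.41 m/s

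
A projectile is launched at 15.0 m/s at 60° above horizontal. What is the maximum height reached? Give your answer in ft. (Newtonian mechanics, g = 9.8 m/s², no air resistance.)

H = v₀² × sin²(θ) / (2g) = 15.0² × sin(60°)² / (2 × 9.8) = 225.0 × 0.75 / 19.6 = 8.60969 m
H = 8.60969 m / 0.3048 = 28.25 ft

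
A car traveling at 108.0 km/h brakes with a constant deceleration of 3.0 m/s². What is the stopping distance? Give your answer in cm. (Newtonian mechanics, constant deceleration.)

v₀ = 108.0 km/h × 0.2777777777777778 = 30.0 m/s
d = v₀² / (2a) = 30.0² / (2 × 3.0) = 900.0 / 6.0 = 150.0 m
d = 150.0 m / 0.01 = 15000 cm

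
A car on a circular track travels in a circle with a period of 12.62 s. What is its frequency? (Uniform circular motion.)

f = 1/T = 1/12.62 = 0.0792 Hz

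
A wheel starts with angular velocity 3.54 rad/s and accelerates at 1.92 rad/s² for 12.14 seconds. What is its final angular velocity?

ω = ω₀ + αt = 3.54 + 1.92 × 12.14 = 26.85 rad/s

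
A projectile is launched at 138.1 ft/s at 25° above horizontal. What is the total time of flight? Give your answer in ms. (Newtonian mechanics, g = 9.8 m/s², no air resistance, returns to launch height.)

v₀ = 138.1 ft/s × 0.3048 = 42.0929 m/s
T = 2 × v₀ × sin(θ) / g = 2 × 42.0929 × sin(25°) / 9.8 = 2 × 42.0929 × 0.422618 / 9.8 = 3.63045 s
T = 3.63045 s / 0.001 = 3630 ms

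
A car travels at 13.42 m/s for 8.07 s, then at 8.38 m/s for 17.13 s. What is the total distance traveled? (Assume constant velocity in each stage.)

d₁ = v₁t₁ = 13.42 × 8.07 = 108.2994 m
d₂ = v₂t₂ = 8.38 × 17.13 = 143.5494 m
d_total = 108.2994 + 143.5494 = 251.85 m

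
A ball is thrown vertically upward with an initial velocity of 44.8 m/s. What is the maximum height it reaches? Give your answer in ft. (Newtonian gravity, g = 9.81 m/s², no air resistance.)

h_max = v₀² / (2g) = 44.8² / (2 × 9.81) = 2007.04 / 19.62 = 102.296 m
h_max = 102.296 m / 0.3048 = 335.6 ft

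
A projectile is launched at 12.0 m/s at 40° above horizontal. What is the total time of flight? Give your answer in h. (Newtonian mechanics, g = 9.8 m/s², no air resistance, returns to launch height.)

T = 2 × v₀ × sin(θ) / g = 2 × 12.0 × sin(40°) / 9.8 = 2 × 12.0 × 0.642788 / 9.8 = 1.57417 s
T = 1.57417 s / 3600.0 = 0.0004373 h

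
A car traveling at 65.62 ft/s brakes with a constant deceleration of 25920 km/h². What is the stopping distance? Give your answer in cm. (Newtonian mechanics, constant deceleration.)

v₀ = 65.62 ft/s × 0.3048 = 20.001 m/s
a = 25920 km/h² × 7.716049382716049e-05 = 2.0 m/s²
d = v₀² / (2a) = 20.001² / (2 × 2.0) = 400.04 / 4.0 = 100.01 m
d = 100.01 m / 0.01 = 10000 cm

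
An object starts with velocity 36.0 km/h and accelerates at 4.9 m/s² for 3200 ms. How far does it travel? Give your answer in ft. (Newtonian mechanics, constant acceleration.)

v₀ = 36.0 km/h × 0.2777777777777778 = 10.0 m/s
t = 3200 ms × 0.001 = 3.2 s
d = v₀ × t + ½ × a × t² = 10.0 × 3.2 + 0.5 × 4.9 × 3.2² = 57.088 m
d = 57.088 m / 0.3048 = 187.3 ft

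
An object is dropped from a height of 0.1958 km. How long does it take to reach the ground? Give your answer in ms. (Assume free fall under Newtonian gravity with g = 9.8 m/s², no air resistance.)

h = 0.1958 km × 1000.0 = 195.8 m
t = √(2h/g) = √(2 × 195.8 / 9.8) = 6.32133 s
t = 6.32133 s / 0.001 = 6321 ms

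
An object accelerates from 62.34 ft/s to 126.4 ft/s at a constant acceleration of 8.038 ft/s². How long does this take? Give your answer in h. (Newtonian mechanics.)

v₀ = 62.34 ft/s × 0.3048 = 19.0012 m/s
v = 126.4 ft/s × 0.3048 = 38.5267 m/s
a = 8.038 ft/s² × 0.3048 = 2.44998 m/s²
t = (v - v₀) / a = (38.5267 - 19.0012) / 2.44998 = 7.96966 s
t = 7.96966 s / 3600.0 = 0.002214 h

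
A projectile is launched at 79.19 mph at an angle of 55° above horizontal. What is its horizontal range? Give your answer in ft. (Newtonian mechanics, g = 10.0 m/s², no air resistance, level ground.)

v₀ = 79.19 mph × 0.44704 = 35.4011 m/s
R = v₀² × sin(2θ) / g = 35.4011² × sin(2 × 55°) / 10.0 = 1253.24 × 0.939693 / 10.0 = 117.766 m
R = 117.766 m / 0.3048 = 386.4 ft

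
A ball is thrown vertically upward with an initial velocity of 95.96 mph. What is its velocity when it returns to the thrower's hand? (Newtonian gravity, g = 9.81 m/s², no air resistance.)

By conservation of energy (no air resistance), the ball returns to the throw height with the same speed as launch, but directed downward.
|v_ground| = v₀ = 95.96 mph
v_ground = 95.96 mph (downward)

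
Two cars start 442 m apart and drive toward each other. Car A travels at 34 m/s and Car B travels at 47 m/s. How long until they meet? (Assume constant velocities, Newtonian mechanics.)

Combined speed: v_combined = 34 + 47 = 81 m/s
Time to meet: t = d/v_combined = 442/81 = 5.46 s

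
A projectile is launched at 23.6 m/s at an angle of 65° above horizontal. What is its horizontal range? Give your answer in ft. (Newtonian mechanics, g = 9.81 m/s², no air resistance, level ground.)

R = v₀² × sin(2θ) / g = 23.6² × sin(2 × 65°) / 9.81 = 556.96 × 0.766044 / 9.81 = 43.4919 m
R = 43.4919 m / 0.3048 = 142.7 ft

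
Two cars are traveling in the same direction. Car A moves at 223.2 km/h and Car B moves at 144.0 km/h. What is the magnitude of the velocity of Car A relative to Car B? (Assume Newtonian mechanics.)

v_rel = |v_A - v_B| = |223.2 - 144.0| = 79.2 km/h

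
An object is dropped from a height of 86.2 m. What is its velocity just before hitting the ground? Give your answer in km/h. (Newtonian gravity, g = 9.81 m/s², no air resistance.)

v = √(2gh) = √(2 × 9.81 × 86.2) = 41.1247 m/s
v = 41.1247 m/s / 0.2777777777777778 = 148.0 km/h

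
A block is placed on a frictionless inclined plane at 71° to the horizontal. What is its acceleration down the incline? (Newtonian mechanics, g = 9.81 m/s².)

a = g sin(θ) = 9.81 × sin(71°) = 9.81 × 0.9455 = 9.28 m/s²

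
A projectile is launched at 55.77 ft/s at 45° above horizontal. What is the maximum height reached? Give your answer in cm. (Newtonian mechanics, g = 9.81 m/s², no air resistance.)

v₀ = 55.77 ft/s × 0.3048 = 16.9987 m/s
H = v₀² × sin²(θ) / (2g) = 16.9987² × sin(45°)² / (2 × 9.81) = 288.956 × 0.5 / 19.62 = 7.36381 m
H = 7.36381 m / 0.01 = 736.4 cm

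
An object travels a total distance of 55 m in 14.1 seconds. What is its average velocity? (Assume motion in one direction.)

v_avg = Δd / Δt = 55 / 14.1 = 3.9 m/s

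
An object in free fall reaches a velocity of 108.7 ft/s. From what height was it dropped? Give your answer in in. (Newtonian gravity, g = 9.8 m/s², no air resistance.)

v = 108.7 ft/s × 0.3048 = 33.1318 m/s
h = v² / (2g) = 33.1318² / (2 × 9.8) = 56.0059 m
h = 56.0059 m / 0.0254 = 2205 in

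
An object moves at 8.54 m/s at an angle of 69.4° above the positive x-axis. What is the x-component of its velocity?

vₓ = v cos(θ) = 8.54 × cos(69.4°) = 3.0 m/s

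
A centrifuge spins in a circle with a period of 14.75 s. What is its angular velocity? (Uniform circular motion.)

ω = 2π/T = 2π/14.75 = 0.426 rad/s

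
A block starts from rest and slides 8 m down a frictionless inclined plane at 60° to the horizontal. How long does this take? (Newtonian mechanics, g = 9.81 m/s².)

a = g sin(θ) = 9.81 × sin(60°) = 8.4957 m/s²
t = √(2d/a) = √(2 × 8 / 8.4957) = 1.37 s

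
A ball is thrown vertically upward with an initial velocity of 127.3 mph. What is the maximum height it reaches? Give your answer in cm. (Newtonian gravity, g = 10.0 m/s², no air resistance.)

v₀ = 127.3 mph × 0.44704 = 56.9082 m/s
h_max = v₀² / (2g) = 56.9082² / (2 × 10.0) = 3238.54 / 20.0 = 161.927 m
h_max = 161.927 m / 0.01 = 16190 cm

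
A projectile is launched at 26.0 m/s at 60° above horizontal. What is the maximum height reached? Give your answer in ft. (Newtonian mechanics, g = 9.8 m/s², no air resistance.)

H = v₀² × sin²(θ) / (2g) = 26.0² × sin(60°)² / (2 × 9.8) = 676.0 × 0.75 / 19.6 = 25.8673 m
H = 25.8673 m / 0.3048 = 84.87 ft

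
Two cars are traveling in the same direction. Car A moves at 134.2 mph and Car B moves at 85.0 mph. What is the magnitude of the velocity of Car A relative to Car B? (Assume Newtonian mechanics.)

v_rel = |v_A - v_B| = |134.2 - 85.0| = 49.2 mph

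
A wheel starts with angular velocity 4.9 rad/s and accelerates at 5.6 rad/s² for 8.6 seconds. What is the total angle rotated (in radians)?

θ = ω₀t + ½αt² = 4.9×8.6 + ½×5.6×8.6² = 249.23 rad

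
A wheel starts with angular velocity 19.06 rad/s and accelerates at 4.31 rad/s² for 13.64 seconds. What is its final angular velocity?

ω = ω₀ + αt = 19.06 + 4.31 × 13.64 = 77.85 rad/s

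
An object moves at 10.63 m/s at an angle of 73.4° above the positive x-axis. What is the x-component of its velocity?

vₓ = v cos(θ) = 10.63 × cos(73.4°) = 3.04 m/s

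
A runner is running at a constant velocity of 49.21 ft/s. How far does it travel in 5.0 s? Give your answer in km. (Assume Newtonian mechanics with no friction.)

v = 49.21 ft/s × 0.3048 = 14.9992 m/s
d = v × t = 14.9992 × 5.0 = 74.996 m
d = 74.996 m / 1000.0 = 0.075 km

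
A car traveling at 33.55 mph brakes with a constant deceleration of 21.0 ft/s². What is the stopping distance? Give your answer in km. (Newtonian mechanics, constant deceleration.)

v₀ = 33.55 mph × 0.44704 = 14.9982 m/s
a = 21.0 ft/s² × 0.3048 = 6.4008 m/s²
d = v₀² / (2a) = 14.9982² / (2 × 6.4008) = 224.946 / 12.8016 = 17.5717 m
d = 17.5717 m / 1000.0 = 0.01757 km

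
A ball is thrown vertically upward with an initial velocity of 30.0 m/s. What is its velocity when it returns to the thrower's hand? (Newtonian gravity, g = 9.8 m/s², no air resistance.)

By conservation of energy (no air resistance), the ball returns to the throw height with the same speed as launch, but directed downward.
|v_ground| = v₀ = 30.0 m/s
v_ground = 30.0 m/s (downward)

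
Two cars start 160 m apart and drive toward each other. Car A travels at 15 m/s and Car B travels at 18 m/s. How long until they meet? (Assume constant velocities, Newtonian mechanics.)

Combined speed: v_combined = 15 + 18 = 33 m/s
Time to meet: t = d/v_combined = 160/33 = 4.85 s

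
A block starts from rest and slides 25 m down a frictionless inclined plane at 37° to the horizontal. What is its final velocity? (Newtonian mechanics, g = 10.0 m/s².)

a = g sin(θ) = 10.0 × sin(37°) = 6.0182 m/s²
v = √(2ad) = √(2 × 6.0182 × 25) = 17.35 m/s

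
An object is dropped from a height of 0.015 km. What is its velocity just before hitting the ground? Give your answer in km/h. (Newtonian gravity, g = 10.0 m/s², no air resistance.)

h = 0.015 km × 1000.0 = 15.0 m
v = √(2gh) = √(2 × 10.0 × 15.0) = 17.3205 m/s
v = 17.3205 m/s / 0.2777777777777778 = 62.35 km/h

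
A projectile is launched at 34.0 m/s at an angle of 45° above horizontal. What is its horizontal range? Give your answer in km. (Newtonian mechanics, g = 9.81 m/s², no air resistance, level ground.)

R = v₀² × sin(2θ) / g = 34.0² × sin(2 × 45°) / 9.81 = 1156.0 × 1.0 / 9.81 = 117.839 m
R = 117.839 m / 1000.0 = 0.1178 km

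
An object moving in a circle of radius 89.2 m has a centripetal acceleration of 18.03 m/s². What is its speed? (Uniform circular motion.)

v = √(a_c × r) = √(18.03 × 89.2) = 40.1 m/s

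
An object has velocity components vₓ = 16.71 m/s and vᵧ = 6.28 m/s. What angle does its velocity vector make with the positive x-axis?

θ = arctan(vᵧ/vₓ) = arctan(6.28/16.71) = 20.6°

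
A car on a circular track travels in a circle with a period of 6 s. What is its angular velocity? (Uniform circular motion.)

ω = 2π/T = 2π/6 = 1.0472 rad/s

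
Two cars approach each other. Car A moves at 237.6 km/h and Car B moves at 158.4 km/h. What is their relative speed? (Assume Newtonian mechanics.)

v_rel = v_A + v_B = 237.6 + 158.4 = 396.0 km/h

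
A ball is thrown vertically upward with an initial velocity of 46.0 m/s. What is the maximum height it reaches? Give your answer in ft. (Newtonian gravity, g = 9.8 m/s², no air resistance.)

h_max = v₀² / (2g) = 46.0² / (2 × 9.8) = 2116.0 / 19.6 = 107.959 m
h_max = 107.959 m / 0.3048 = 354.2 ft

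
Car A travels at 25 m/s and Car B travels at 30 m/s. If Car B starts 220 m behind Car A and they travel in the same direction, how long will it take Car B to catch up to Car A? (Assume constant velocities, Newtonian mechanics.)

Relative speed: v_rel = 30 - 25 = 5 m/s
Time to catch: t = d₀/v_rel = 220/5 = 44.0 s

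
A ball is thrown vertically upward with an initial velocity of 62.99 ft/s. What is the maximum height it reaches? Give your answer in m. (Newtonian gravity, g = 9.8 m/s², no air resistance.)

v₀ = 62.99 ft/s × 0.3048 = 19.1994 m/s
h_max = v₀² / (2g) = 19.1994² / (2 × 9.8) = 368.617 / 19.6 = 18.81 m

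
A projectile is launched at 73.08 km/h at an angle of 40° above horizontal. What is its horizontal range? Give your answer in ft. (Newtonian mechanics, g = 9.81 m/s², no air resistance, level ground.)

v₀ = 73.08 km/h × 0.2777777777777778 = 20.3 m/s
R = v₀² × sin(2θ) / g = 20.3² × sin(2 × 40°) / 9.81 = 412.09 × 0.984808 / 9.81 = 41.369 m
R = 41.369 m / 0.3048 = 135.7 ft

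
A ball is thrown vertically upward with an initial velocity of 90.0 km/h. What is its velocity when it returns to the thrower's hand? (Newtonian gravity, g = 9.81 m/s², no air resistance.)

By conservation of energy (no air resistance), the ball returns to the throw height with the same speed as launch, but directed downward.
|v_ground| = v₀ = 90.0 km/h
v_ground = 90.0 km/h (downward)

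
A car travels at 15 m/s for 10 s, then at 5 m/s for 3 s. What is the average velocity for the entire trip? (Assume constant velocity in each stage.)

d₁ = v₁t₁ = 15 × 10 = 150 m
d₂ = v₂t₂ = 5 × 3 = 15 m
d_total = 165 m, t_total = 13 s
v_avg = d_total/t_total = 165/13 = 12.69 m/s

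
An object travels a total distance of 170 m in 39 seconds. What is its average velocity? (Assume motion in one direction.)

v_avg = Δd / Δt = 170 / 39 = 4.36 m/s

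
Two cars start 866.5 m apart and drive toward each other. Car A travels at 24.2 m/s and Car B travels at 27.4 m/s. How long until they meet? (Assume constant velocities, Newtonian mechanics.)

Combined speed: v_combined = 24.2 + 27.4 = 51.6 m/s
Time to meet: t = d/v_combined = 866.5/51.6 = 16.79 s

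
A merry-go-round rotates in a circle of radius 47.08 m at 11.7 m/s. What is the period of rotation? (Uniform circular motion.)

T = 2πr/v = 2π×47.08/11.7 = 25.28 s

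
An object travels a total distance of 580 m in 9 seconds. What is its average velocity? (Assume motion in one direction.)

v_avg = Δd / Δt = 580 / 9 = 64.44 m/s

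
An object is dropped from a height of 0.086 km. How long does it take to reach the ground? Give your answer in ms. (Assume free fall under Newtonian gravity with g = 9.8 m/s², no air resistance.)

h = 0.086 km × 1000.0 = 86.0 m
t = √(2h/g) = √(2 × 86.0 / 9.8) = 4.18939 s
t = 4.18939 s / 0.001 = 4189 ms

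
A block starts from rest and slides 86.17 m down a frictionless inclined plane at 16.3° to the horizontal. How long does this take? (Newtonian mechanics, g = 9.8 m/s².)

a = g sin(θ) = 9.8 × sin(16.3°) = 2.7505 m/s²
t = √(2d/a) = √(2 × 86.17 / 2.7505) = 7.92 s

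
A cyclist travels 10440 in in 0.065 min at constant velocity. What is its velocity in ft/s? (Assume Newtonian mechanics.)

d = 10440 in × 0.0254 = 265.176 m
t = 0.065 min × 60.0 = 3.9 s
v = d / t = 265.176 / 3.9 = 67.9938 m/s
v = 67.9938 m/s / 0.3048 = 223.1 ft/s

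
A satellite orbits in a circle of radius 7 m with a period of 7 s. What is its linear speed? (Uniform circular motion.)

v = 2πr/T = 2π×7/7 = 6.28 m/s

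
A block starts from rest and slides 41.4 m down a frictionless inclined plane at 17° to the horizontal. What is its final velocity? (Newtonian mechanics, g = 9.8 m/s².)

a = g sin(θ) = 9.8 × sin(17°) = 2.8652 m/s²
v = √(2ad) = √(2 × 2.8652 × 41.4) = 15.4 m/s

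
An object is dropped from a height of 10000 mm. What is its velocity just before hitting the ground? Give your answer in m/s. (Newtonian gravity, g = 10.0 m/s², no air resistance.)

h = 10000 mm × 0.001 = 10.0 m
v = √(2gh) = √(2 × 10.0 × 10.0) = 14.14 m/s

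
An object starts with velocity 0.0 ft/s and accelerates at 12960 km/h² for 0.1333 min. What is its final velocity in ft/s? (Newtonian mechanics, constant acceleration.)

v₀ = 0.0 ft/s × 0.3048 = 0.0 m/s
a = 12960 km/h² × 7.716049382716049e-05 = 1.0 m/s²
t = 0.1333 min × 60.0 = 7.998 s
v = v₀ + a × t = 0.0 + 1.0 × 7.998 = 7.998 m/s
v = 7.998 m/s / 0.3048 = 26.24 ft/s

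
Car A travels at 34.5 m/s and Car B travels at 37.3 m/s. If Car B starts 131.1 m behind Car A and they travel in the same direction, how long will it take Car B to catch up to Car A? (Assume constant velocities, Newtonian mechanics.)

Relative speed: v_rel = 37.3 - 34.5 = 2.8 m/s
Time to catch: t = d₀/v_rel = 131.1/2.8 = 46.82 s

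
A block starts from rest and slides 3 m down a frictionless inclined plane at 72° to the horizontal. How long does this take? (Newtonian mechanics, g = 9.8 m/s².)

a = g sin(θ) = 9.8 × sin(72°) = 9.3204 m/s²
t = √(2d/a) = √(2 × 3 / 9.3204) = 0.8 s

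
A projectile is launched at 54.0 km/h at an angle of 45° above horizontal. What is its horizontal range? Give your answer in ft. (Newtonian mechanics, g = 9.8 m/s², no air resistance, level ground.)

v₀ = 54.0 km/h × 0.2777777777777778 = 15.0 m/s
R = v₀² × sin(2θ) / g = 15.0² × sin(2 × 45°) / 9.8 = 225.0 × 1.0 / 9.8 = 22.9592 m
R = 22.9592 m / 0.3048 = 75.33 ft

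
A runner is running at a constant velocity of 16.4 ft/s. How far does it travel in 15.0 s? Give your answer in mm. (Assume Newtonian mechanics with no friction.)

v = 16.4 ft/s × 0.3048 = 4.99872 m/s
d = v × t = 4.99872 × 15.0 = 74.9808 m
d = 74.9808 m / 0.001 = 74980 mm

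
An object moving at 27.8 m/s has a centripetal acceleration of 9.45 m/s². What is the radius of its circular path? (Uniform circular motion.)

r = v²/a_c = 27.8²/9.45 = 81.78 m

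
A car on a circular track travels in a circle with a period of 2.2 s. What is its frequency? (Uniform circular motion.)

f = 1/T = 1/2.2 = 0.4545 Hz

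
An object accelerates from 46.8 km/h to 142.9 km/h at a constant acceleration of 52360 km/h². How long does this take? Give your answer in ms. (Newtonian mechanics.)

v₀ = 46.8 km/h × 0.2777777777777778 = 13.0 m/s
v = 142.9 km/h × 0.2777777777777778 = 39.6944 m/s
a = 52360 km/h² × 7.716049382716049e-05 = 4.04012 m/s²
t = (v - v₀) / a = (39.6944 - 13.0) / 4.04012 = 6.60733 s
t = 6.60733 s / 0.001 = 6607 ms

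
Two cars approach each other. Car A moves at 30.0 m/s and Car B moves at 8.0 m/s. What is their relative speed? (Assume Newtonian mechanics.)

v_rel = v_A + v_B = 30.0 + 8.0 = 38.0 m/s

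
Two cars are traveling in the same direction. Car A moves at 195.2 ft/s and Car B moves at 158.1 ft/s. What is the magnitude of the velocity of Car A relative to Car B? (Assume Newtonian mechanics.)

v_rel = |v_A - v_B| = |195.2 - 158.1| = 37.1 ft/s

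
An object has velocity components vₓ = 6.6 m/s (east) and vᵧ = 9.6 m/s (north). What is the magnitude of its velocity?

|v| = √(vₓ² + vᵧ²) = √(6.6² + 9.6²) = √(135.72) = 11.65 m/s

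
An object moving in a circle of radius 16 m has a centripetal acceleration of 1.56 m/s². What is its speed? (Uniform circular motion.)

v = √(a_c × r) = √(1.56 × 16) = 5.0 m/s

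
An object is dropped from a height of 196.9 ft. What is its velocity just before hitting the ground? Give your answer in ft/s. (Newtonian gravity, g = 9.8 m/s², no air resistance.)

h = 196.9 ft × 0.3048 = 60.0151 m
v = √(2gh) = √(2 × 9.8 × 60.0151) = 34.2972 m/s
v = 34.2972 m/s / 0.3048 = 112.5 ft/s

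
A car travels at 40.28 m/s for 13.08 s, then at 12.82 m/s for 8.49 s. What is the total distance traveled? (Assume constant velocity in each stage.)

d₁ = v₁t₁ = 40.28 × 13.08 = 526.8624 m
d₂ = v₂t₂ = 12.82 × 8.49 = 108.8418 m
d_total = 526.8624 + 108.8418 = 635.7 m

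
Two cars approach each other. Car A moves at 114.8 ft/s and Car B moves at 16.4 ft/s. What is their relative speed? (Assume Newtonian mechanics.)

v_rel = v_A + v_B = 114.8 + 16.4 = 131.2 ft/s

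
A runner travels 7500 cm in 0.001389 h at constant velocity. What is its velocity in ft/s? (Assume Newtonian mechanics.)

d = 7500 cm × 0.01 = 75.0 m
t = 0.001389 h × 3600.0 = 5.0004 s
v = d / t = 75.0 / 5.0004 = 14.9988 m/s
v = 14.9988 m/s / 0.3048 = 49.21 ft/s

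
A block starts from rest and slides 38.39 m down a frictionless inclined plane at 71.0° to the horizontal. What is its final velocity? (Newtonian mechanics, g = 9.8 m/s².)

a = g sin(θ) = 9.8 × sin(71.0°) = 9.2661 m/s²
v = √(2ad) = √(2 × 9.2661 × 38.39) = 26.67 m/s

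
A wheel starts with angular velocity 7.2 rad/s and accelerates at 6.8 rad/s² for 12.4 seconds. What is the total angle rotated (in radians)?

θ = ω₀t + ½αt² = 7.2×12.4 + ½×6.8×12.4² = 612.06 rad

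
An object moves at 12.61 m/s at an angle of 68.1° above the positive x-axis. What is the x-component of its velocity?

vₓ = v cos(θ) = 12.61 × cos(68.1°) = 4.7 m/s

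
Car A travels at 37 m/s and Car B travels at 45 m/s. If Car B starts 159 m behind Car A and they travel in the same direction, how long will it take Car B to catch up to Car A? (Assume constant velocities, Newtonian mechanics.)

Relative speed: v_rel = 45 - 37 = 8 m/s
Time to catch: t = d₀/v_rel = 159/8 = 19.88 s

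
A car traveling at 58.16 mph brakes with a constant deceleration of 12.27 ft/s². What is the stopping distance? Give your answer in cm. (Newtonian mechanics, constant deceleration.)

v₀ = 58.16 mph × 0.44704 = 25.9998 m/s
a = 12.27 ft/s² × 0.3048 = 3.7399 m/s²
d = v₀² / (2a) = 25.9998² / (2 × 3.7399) = 675.99 / 7.4798 = 90.3754 m
d = 90.3754 m / 0.01 = 9038 cm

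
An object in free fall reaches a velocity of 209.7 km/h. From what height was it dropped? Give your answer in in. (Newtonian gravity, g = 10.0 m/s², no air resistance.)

v = 209.7 km/h × 0.2777777777777778 = 58.25 m/s
h = v² / (2g) = 58.25² / (2 × 10.0) = 169.653 m
h = 169.653 m / 0.0254 = 6679 in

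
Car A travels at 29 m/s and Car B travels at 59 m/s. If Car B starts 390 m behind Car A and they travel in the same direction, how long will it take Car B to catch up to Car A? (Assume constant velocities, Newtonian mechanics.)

Relative speed: v_rel = 59 - 29 = 30 m/s
Time to catch: t = d₀/v_rel = 390/30 = 13.0 s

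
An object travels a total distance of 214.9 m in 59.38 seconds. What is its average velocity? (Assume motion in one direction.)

v_avg = Δd / Δt = 214.9 / 59.38 = 3.62 m/s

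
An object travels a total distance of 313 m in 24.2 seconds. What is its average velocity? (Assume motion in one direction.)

v_avg = Δd / Δt = 313 / 24.2 = 12.93 m/s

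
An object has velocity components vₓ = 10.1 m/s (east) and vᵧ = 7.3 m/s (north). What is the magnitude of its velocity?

|v| = √(vₓ² + vᵧ²) = √(10.1² + 7.3²) = √(155.3) = 12.46 m/s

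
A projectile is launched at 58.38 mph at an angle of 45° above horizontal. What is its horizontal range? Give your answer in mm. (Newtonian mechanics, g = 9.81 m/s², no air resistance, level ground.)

v₀ = 58.38 mph × 0.44704 = 26.0982 m/s
R = v₀² × sin(2θ) / g = 26.0982² × sin(2 × 45°) / 9.81 = 681.116 × 1.0 / 9.81 = 69.4308 m
R = 69.4308 m / 0.001 = 69430 mm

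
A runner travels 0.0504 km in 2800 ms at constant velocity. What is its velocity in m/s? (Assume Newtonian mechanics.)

d = 0.0504 km × 1000.0 = 50.4 m
t = 2800 ms × 0.001 = 2.8 s
v = d / t = 50.4 / 2.8 = 18.0 m/s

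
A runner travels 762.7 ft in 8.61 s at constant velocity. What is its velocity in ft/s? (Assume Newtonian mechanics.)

d = 762.7 ft × 0.3048 = 232.471 m
v = d / t = 232.471 / 8.61 = 27.0001 m/s
v = 27.0001 m/s / 0.3048 = 88.58 ft/s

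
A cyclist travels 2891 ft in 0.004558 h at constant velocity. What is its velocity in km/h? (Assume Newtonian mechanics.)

d = 2891 ft × 0.3048 = 881.177 m
t = 0.004558 h × 3600.0 = 16.4088 s
v = d / t = 881.177 / 16.4088 = 53.7015 m/s
v = 53.7015 m/s / 0.2777777777777778 = 193.3 km/h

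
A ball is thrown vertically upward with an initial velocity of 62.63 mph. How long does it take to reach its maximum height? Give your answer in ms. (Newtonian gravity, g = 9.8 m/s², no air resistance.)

v₀ = 62.63 mph × 0.44704 = 27.9981 m/s
t_up = v₀ / g = 27.9981 / 9.8 = 2.85695 s
t_up = 2.85695 s / 0.001 = 2857 ms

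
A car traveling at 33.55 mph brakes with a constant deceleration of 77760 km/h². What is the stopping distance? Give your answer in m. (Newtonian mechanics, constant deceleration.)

v₀ = 33.55 mph × 0.44704 = 14.9982 m/s
a = 77760 km/h² × 7.716049382716049e-05 = 6.0 m/s²
d = v₀² / (2a) = 14.9982² / (2 × 6.0) = 224.946 / 12.0 = 18.75 m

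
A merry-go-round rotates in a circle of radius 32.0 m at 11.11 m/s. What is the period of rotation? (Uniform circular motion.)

T = 2πr/v = 2π×32.0/11.11 = 18.1 s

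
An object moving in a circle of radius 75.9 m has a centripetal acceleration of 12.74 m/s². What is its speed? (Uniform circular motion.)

v = √(a_c × r) = √(12.74 × 75.9) = 31.1 m/s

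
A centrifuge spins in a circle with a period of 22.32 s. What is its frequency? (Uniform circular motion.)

f = 1/T = 1/22.32 = 0.0448 Hz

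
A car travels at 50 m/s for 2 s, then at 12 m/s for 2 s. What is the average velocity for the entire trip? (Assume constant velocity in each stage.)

d₁ = v₁t₁ = 50 × 2 = 100 m
d₂ = v₂t₂ = 12 × 2 = 24 m
d_total = 124 m, t_total = 4 s
v_avg = d_total/t_total = 124/4 = 31.0 m/s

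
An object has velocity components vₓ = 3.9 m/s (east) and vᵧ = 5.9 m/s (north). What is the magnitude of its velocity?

|v| = √(vₓ² + vᵧ²) = √(3.9² + 5.9²) = √(50.02) = 7.07 m/s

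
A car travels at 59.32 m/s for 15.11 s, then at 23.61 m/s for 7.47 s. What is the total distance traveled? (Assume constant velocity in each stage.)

d₁ = v₁t₁ = 59.32 × 15.11 = 896.3252 m
d₂ = v₂t₂ = 23.61 × 7.47 = 176.3667 m
d_total = 896.3252 + 176.3667 = 1072.69 m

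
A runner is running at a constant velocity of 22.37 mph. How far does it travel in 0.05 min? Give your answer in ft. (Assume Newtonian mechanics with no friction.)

v = 22.37 mph × 0.44704 = 10.0003 m/s
t = 0.05 min × 60.0 = 3.0 s
d = v × t = 10.0003 × 3.0 = 30.0009 m
d = 30.0009 m / 0.3048 = 98.43 ft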